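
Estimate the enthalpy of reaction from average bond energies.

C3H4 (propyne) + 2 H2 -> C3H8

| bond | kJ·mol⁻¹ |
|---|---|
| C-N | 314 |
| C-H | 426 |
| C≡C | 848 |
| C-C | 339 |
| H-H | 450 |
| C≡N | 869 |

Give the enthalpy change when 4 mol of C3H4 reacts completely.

Bonds broken (reactants):
  C≡C: 1 × 848 = 848
  C-C: 1 × 339 = 339
  C-H: 4 × 426 = 1704
  H-H: 2 × 450 = 900
  Σ(broken) = 3791 kJ
Bonds formed (products):
  C-C: 2 × 339 = 678
  C-H: 8 × 426 = 3408
  Σ(formed) = 4086 kJ
ΔH = Σ(broken) − Σ(formed) = 3791 − 4086 = −295 kJ
For 4× the reaction as written: 4 × (−295) = −1180 kJ

ΔH = −1180 kJ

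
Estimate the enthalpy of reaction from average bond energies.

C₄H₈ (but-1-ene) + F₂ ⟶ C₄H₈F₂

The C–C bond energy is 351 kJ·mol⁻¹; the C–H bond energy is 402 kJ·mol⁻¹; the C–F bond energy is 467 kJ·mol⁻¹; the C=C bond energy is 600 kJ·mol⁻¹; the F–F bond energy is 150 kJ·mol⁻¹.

Bonds broken (reactants):
  C–C: 2 × 351 = 702
  C–H: 8 × 402 = 3216
  C=C: 1 × 600 = 600
  F–F: 1 × 150 = 150
  Σ(broken) = 4668 kJ
Bonds formed (products):
  C–C: 3 × 351 = 1053
  C–F: 2 × 467 = 934
  C–H: 8 × 402 = 3216
  Σ(formed) = 5203 kJ
ΔH = Σ(broken) − Σ(formed) = 4668 − 5203 = −535 kJ

ΔH ≈ −535 kJ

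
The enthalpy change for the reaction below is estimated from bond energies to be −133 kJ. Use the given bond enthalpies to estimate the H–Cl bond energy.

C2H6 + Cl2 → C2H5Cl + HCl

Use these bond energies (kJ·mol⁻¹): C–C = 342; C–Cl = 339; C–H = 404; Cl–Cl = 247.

D(H–Cl) ≈ 445 kJ/mol

Let D be the H–Cl bond energy.
Σ(broken) = 1×342 + 6×404 + 1×247 = 3013
Σ(formed) = 1×342 + 1×339 + 5×404 + 1×D = 2701 + D
ΔH = Σ(broken) − Σ(formed) = (3013) − (2701 + D) = +312 − D
Setting this equal to −133 kJ gives D = 445 kJ/mol.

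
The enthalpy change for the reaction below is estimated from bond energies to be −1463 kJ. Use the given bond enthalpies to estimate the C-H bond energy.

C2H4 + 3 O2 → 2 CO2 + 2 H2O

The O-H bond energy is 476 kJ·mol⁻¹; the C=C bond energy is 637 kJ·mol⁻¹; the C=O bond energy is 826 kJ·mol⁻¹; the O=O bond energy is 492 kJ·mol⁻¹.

Let D be the C-H bond energy.
Σ(broken) = 4×D + 1×637 + 3×492 = 2113 + 4D
Σ(formed) = 4×826 + 4×476 = 5208
ΔH = Σ(broken) − Σ(formed) = (2113 + 4D) − (5208) = −3095 + 4D
Setting this equal to −1463 kJ gives 4D = 1632, so D = 408 kJ/mol.

D(C-H) ≈ 408 kJ/mol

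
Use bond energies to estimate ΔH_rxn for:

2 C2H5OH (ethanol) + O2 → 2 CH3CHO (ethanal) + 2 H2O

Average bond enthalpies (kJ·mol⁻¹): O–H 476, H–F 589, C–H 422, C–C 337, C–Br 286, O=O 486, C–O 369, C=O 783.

Bonds broken (reactants):
  C–C: 2 × 337 = 674
  C–H: 10 × 422 = 4220
  C–O: 2 × 369 = 738
  O–H: 2 × 476 = 952
  O=O: 1 × 486 = 486
  Σ(broken) = 7070 kJ
Bonds formed (products):
  C–C: 2 × 337 = 674
  C–H: 8 × 422 = 3376
  C=O: 2 × 783 = 1566
  O–H: 4 × 476 = 1904
  Σ(formed) = 7520 kJ
ΔH = Σ(broken) − Σ(formed) = 7070 − 7520 = −450 kJ

ΔH ≈ −450 kJ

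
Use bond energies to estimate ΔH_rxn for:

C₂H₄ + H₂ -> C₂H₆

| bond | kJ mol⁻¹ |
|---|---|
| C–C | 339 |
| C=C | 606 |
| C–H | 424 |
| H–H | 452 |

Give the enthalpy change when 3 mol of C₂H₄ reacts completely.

ΔH = −387 kJ

Bonds broken (reactants):
  C–H: 4 × 424 = 1696
  C=C: 1 × 606 = 606
  H–H: 1 × 452 = 452
  Σ(broken) = 2754 kJ
Bonds formed (products):
  C–C: 1 × 339 = 339
  C–H: 6 × 424 = 2544
  Σ(formed) = 2883 kJ
ΔH = Σ(broken) − Σ(formed) = 2754 − 2883 = −129 kJ
For 3× the reaction as written: 3 × (−129) = −387 kJ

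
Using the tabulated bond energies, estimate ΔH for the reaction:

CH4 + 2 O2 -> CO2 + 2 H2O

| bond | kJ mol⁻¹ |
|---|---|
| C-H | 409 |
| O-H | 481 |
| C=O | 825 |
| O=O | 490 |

ΔH ≈ −958 kJ

Bonds broken (reactants):
  C-H: 4 × 409 = 1636
  O=O: 2 × 490 = 980
  Σ(broken) = 2616 kJ
Bonds formed (products):
  C=O: 2 × 825 = 1650
  O-H: 4 × 481 = 1924
  Σ(formed) = 3574 kJ
ΔH = Σ(broken) − Σ(formed) = 2616 − 3574 = −958 kJ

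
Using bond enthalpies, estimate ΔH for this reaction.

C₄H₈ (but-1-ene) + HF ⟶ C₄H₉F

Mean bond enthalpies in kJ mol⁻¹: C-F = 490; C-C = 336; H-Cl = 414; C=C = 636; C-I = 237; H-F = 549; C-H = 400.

ΔH ≈ −41 kJ

Bonds broken (reactants):
  C-C: 2 × 336 = 672
  C-H: 8 × 400 = 3200
  C=C: 1 × 636 = 636
  H-F: 1 × 549 = 549
  Σ(broken) = 5057 kJ
Bonds formed (products):
  C-C: 3 × 336 = 1008
  C-F: 1 × 490 = 490
  C-H: 9 × 400 = 3600
  Σ(formed) = 5098 kJ
ΔH = Σ(broken) − Σ(formed) = 5057 − 5098 = −41 kJ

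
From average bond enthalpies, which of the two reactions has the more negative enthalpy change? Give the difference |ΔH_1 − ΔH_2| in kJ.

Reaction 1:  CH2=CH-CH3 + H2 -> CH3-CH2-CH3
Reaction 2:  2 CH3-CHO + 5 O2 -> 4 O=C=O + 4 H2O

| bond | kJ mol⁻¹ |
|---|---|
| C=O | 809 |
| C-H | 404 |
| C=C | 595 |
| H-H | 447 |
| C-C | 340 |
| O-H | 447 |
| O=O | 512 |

Reaction 1:
  Bonds broken (reactants):
    C-C: 1 × 340 = 340
    C-H: 6 × 404 = 2424
    C=C: 1 × 595 = 595
    H-H: 1 × 447 = 447
    Σ(broken) = 3806 kJ
  Bonds formed (products):
    C-C: 2 × 340 = 680
    C-H: 8 × 404 = 3232
    Σ(formed) = 3912 kJ
  ΔH_1 = 3806 − 3912 = −106 kJ
Reaction 2:
  Bonds broken (reactants):
    C-C: 2 × 340 = 680
    C-H: 8 × 404 = 3232
    C=O: 2 × 809 = 1618
    O=O: 5 × 512 = 2560
    Σ(broken) = 8090 kJ
  Bonds formed (products):
    C=O: 8 × 809 = 6472
    O-H: 8 × 447 = 3576
    Σ(formed) = 10048 kJ
  ΔH_2 = 8090 − 10048 = −1958 kJ
ΔH_1 − ΔH_2 = +1852 kJ, so reaction 2 has the more negative ΔH; |ΔH_1 − ΔH_2| = 1852 kJ.

Reaction 2, by 1852 kJ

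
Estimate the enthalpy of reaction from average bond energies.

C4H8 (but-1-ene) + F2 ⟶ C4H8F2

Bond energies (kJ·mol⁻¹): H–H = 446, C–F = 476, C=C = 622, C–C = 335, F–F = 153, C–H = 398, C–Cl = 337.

Bonds broken (reactants):
  C–C: 2 × 335 = 670
  C–H: 8 × 398 = 3184
  C=C: 1 × 622 = 622
  F–F: 1 × 153 = 153
  Σ(broken) = 4629 kJ
Bonds formed (products):
  C–C: 3 × 335 = 1005
  C–F: 2 × 476 = 952
  C–H: 8 × 398 = 3184
  Σ(formed) = 5141 kJ
ΔH = Σ(broken) − Σ(formed) = 4629 − 5141 = −512 kJ

ΔH ≈ −512 kJ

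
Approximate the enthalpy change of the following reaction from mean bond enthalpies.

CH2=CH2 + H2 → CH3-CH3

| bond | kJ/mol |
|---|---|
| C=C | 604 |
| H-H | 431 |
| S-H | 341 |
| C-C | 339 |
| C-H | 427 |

ΔH ≈ −158 kJ

Bonds broken (reactants):
  C-H: 4 × 427 = 1708
  C=C: 1 × 604 = 604
  H-H: 1 × 431 = 431
  Σ(broken) = 2743 kJ
Bonds formed (products):
  C-C: 1 × 339 = 339
  C-H: 6 × 427 = 2562
  Σ(formed) = 2901 kJ
ΔH = Σ(broken) − Σ(formed) = 2743 − 2901 = −158 kJ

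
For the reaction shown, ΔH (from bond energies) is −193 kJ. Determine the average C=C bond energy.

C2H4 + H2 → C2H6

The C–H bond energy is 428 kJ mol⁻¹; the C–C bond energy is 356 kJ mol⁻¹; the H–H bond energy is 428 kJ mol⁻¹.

D(C=C) ≈ 591 kJ/mol

Let D be the C=C bond energy.
Σ(broken) = 4×428 + 1×D + 1×428 = 2140 + D
Σ(formed) = 1×356 + 6×428 = 2924
ΔH = Σ(broken) − Σ(formed) = (2140 + D) − (2924) = −784 + D
Setting this equal to −193 kJ gives D = 591 kJ/mol.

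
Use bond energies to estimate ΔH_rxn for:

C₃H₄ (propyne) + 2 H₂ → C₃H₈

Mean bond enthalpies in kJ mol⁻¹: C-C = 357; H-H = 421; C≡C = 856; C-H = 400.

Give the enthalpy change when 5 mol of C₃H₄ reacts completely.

ΔH = −1295 kJ

Bonds broken (reactants):
  C≡C: 1 × 856 = 856
  C-C: 1 × 357 = 357
  C-H: 4 × 400 = 1600
  H-H: 2 × 421 = 842
  Σ(broken) = 3655 kJ
Bonds formed (products):
  C-C: 2 × 357 = 714
  C-H: 8 × 400 = 3200
  Σ(formed) = 3914 kJ
ΔH = Σ(broken) − Σ(formed) = 3655 − 3914 = −259 kJ
For 5× the reaction as written: 5 × (−259) = −1295 kJ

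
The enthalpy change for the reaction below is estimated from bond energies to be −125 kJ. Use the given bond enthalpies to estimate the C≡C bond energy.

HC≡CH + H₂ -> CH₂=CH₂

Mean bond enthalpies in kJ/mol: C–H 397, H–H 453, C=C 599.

Let D be the C≡C bond energy.
Σ(broken) = 1×D + 2×397 + 1×453 = 1247 + D
Σ(formed) = 4×397 + 1×599 = 2187
ΔH = Σ(broken) − Σ(formed) = (1247 + D) − (2187) = −940 + D
Setting this equal to −125 kJ gives D = 815 kJ/mol.

D(C≡C) ≈ 815 kJ/mol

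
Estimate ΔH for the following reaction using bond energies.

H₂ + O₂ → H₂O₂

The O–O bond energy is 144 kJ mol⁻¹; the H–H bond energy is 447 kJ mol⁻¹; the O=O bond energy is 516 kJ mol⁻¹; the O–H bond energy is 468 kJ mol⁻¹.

Bonds broken (reactants):
  H–H: 1 × 447 = 447
  O=O: 1 × 516 = 516
  Σ(broken) = 963 kJ
Bonds formed (products):
  O–H: 2 × 468 = 936
  O–O: 1 × 144 = 144
  Σ(formed) = 1080 kJ
ΔH = Σ(broken) − Σ(formed) = 963 − 1080 = −117 kJ

ΔH ≈ −117 kJ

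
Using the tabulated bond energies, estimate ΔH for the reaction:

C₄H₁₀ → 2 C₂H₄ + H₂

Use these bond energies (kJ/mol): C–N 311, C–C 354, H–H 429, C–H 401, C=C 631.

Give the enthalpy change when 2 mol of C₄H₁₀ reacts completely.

ΔH = +346 kJ

Bonds broken (reactants):
  C–C: 3 × 354 = 1062
  C–H: 10 × 401 = 4010
  Σ(broken) = 5072 kJ
Bonds formed (products):
  C–H: 8 × 401 = 3208
  C=C: 2 × 631 = 1262
  H–H: 1 × 429 = 429
  Σ(formed) = 4899 kJ
ΔH = Σ(broken) − Σ(formed) = 5072 − 4899 = +173 kJ
For 2× the reaction as written: 2 × (+173) = +346 kJ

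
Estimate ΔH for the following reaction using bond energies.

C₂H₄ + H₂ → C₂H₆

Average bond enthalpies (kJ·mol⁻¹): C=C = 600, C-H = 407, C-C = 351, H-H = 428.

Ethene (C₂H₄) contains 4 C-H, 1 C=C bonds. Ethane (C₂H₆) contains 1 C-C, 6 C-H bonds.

Bonds broken (reactants):
  C-H: 4 × 407 = 1628
  C=C: 1 × 600 = 600
  H-H: 1 × 428 = 428
  Σ(broken) = 2656 kJ
Bonds formed (products):
  C-C: 1 × 351 = 351
  C-H: 6 × 407 = 2442
  Σ(formed) = 2793 kJ
ΔH = Σ(broken) − Σ(formed) = 2656 − 2793 = −137 kJ

ΔH ≈ −137 kJ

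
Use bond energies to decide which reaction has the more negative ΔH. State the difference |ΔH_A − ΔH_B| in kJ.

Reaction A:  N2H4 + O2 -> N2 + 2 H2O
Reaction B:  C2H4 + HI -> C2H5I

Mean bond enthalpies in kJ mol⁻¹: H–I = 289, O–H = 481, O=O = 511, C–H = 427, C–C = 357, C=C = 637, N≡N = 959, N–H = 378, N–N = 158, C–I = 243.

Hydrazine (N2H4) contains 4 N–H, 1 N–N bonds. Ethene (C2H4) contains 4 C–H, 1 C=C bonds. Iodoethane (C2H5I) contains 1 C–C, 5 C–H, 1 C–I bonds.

Reaction A:
  Bonds broken (reactants):
    N–H: 4 × 378 = 1512
    N–N: 1 × 158 = 158
    O=O: 1 × 511 = 511
    Σ(broken) = 2181 kJ
  Bonds formed (products):
    N≡N: 1 × 959 = 959
    O–H: 4 × 481 = 1924
    Σ(formed) = 2883 kJ
  ΔH_A = 2181 − 2883 = −702 kJ
Reaction B:
  Bonds broken (reactants):
    C–H: 4 × 427 = 1708
    C=C: 1 × 637 = 637
    H–I: 1 × 289 = 289
    Σ(broken) = 2634 kJ
  Bonds formed (products):
    C–C: 1 × 357 = 357
    C–H: 5 × 427 = 2135
    C–I: 1 × 243 = 243
    Σ(formed) = 2735 kJ
  ΔH_B = 2634 − 2735 = −101 kJ
ΔH_A − ΔH_B = −601 kJ, so reaction A has the more negative ΔH; |ΔH_A − ΔH_B| = 601 kJ.

Reaction A, by 601 kJ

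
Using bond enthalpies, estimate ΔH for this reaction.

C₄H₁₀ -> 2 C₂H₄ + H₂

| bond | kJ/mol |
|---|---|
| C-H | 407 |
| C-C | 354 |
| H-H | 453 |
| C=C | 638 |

ΔH ≈ +147 kJ

Bonds broken (reactants):
  C-C: 3 × 354 = 1062
  C-H: 10 × 407 = 4070
  Σ(broken) = 5132 kJ
Bonds formed (products):
  C-H: 8 × 407 = 3256
  C=C: 2 × 638 = 1276
  H-H: 1 × 453 = 453
  Σ(formed) = 4985 kJ
ΔH = Σ(broken) − Σ(formed) = 5132 − 4985 = +147 kJ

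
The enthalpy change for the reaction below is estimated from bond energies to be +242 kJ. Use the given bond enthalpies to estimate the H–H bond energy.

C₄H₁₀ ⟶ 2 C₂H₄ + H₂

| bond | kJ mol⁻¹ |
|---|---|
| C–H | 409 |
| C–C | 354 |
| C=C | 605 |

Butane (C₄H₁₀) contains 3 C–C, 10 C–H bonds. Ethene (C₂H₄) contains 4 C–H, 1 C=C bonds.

D(H–H) ≈ 428 kJ/mol

Let D be the H–H bond energy.
Σ(broken) = 3×354 + 10×409 = 5152
Σ(formed) = 8×409 + 2×605 + 1×D = 4482 + D
ΔH = Σ(broken) − Σ(formed) = (5152) − (4482 + D) = +670 − D
Setting this equal to +242 kJ gives D = 428 kJ/mol.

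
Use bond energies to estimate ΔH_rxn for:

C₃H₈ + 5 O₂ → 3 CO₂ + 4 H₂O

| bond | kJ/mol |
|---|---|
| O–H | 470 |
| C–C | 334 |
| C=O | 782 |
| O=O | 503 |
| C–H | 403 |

ΔH ≈ −2045 kJ

Bonds broken (reactants):
  C–C: 2 × 334 = 668
  C–H: 8 × 403 = 3224
  O=O: 5 × 503 = 2515
  Σ(broken) = 6407 kJ
Bonds formed (products):
  C=O: 6 × 782 = 4692
  O–H: 8 × 470 = 3760
  Σ(formed) = 8452 kJ
ΔH = Σ(broken) − Σ(formed) = 6407 − 8452 = −2045 kJ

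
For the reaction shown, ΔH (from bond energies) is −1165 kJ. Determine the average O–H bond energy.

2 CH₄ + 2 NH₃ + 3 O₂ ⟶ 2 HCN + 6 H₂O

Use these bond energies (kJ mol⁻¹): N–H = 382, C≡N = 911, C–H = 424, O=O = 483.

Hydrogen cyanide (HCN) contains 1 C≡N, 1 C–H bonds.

D(O–H) ≈ 469 kJ/mol

Let D be the O–H bond energy.
Σ(broken) = 8×424 + 6×382 + 3×483 = 7133
Σ(formed) = 2×911 + 2×424 + 12×D = 2670 + 12D
ΔH = Σ(broken) − Σ(formed) = (7133) − (2670 + 12D) = +4463 − 12D
Setting this equal to −1165 kJ gives 12D = 5628, so D = 469 kJ/mol.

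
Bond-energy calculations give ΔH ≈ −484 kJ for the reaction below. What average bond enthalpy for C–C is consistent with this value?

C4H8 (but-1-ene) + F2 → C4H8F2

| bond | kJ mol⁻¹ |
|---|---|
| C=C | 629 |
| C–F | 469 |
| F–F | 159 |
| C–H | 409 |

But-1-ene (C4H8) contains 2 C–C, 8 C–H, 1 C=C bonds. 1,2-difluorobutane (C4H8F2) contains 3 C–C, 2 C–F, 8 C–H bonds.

D(C–C) ≈ 334 kJ/mol

Let D be the C–C bond energy.
Σ(broken) = 2×D + 8×409 + 1×629 + 1×159 = 4060 + 2D
Σ(formed) = 3×D + 2×469 + 8×409 = 4210 + 3D
ΔH = Σ(broken) − Σ(formed) = (4060 + 2D) − (4210 + 3D) = −150 − D
Setting this equal to −484 kJ gives D = 334 kJ/mol.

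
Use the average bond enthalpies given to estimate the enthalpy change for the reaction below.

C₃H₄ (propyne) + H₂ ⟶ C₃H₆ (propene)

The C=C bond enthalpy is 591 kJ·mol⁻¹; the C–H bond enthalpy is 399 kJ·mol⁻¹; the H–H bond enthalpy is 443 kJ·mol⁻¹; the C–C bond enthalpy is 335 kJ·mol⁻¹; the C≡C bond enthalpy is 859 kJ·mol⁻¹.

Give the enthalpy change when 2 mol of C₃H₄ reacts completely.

ΔH = −174 kJ

Bonds broken (reactants):
  C≡C: 1 × 859 = 859
  C–C: 1 × 335 = 335
  C–H: 4 × 399 = 1596
  H–H: 1 × 443 = 443
  Σ(broken) = 3233 kJ
Bonds formed (products):
  C–C: 1 × 335 = 335
  C–H: 6 × 399 = 2394
  C=C: 1 × 591 = 591
  Σ(formed) = 3320 kJ
ΔH = Σ(broken) − Σ(formed) = 3233 − 3320 = −87 kJ
For 2× the reaction as written: 2 × (−87) = −174 kJ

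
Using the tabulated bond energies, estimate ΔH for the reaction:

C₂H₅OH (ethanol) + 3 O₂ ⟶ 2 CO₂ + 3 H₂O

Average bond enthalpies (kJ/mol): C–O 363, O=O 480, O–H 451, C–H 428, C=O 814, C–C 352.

ΔH ≈ −1216 kJ

Bonds broken (reactants):
  C–C: 1 × 352 = 352
  C–H: 5 × 428 = 2140
  C–O: 1 × 363 = 363
  O–H: 1 × 451 = 451
  O=O: 3 × 480 = 1440
  Σ(broken) = 4746 kJ
Bonds formed (products):
  C=O: 4 × 814 = 3256
  O–H: 6 × 451 = 2706
  Σ(formed) = 5962 kJ
ΔH = Σ(broken) − Σ(formed) = 4746 − 5962 = −1216 kJ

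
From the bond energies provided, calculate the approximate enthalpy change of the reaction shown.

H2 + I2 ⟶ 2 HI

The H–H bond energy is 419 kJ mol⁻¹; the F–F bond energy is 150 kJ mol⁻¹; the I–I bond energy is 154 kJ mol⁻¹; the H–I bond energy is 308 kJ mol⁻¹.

ΔH ≈ −43 kJ

Bonds broken (reactants):
  H–H: 1 × 419 = 419
  I–I: 1 × 154 = 154
  Σ(broken) = 573 kJ
Bonds formed (products):
  H–I: 2 × 308 = 616
  Σ(formed) = 616 kJ
ΔH = Σ(broken) − Σ(formed) = 573 − 616 = −43 kJ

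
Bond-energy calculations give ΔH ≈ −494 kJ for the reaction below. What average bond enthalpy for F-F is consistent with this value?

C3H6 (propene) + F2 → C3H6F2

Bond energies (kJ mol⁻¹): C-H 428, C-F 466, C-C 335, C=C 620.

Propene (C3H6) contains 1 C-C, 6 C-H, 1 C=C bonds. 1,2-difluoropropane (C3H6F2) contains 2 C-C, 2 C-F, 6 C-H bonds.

D(F-F) ≈ 153 kJ/mol

Let D be the F-F bond energy.
Σ(broken) = 1×335 + 6×428 + 1×620 + 1×D = 3523 + D
Σ(formed) = 2×335 + 2×466 + 6×428 = 4170
ΔH = Σ(broken) − Σ(formed) = (3523 + D) − (4170) = −647 + D
Setting this equal to −494 kJ gives D = 153 kJ/mol.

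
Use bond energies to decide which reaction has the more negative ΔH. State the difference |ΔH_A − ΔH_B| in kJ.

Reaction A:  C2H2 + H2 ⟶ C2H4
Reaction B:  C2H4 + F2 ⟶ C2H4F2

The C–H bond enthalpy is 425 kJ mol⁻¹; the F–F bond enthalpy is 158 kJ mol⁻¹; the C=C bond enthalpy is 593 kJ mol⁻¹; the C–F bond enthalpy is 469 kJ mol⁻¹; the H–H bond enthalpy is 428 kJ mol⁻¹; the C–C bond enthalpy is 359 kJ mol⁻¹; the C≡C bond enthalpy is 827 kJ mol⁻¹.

Reaction B, by 358 kJ

Reaction A:
  Bonds broken (reactants):
    C≡C: 1 × 827 = 827
    C–H: 2 × 425 = 850
    H–H: 1 × 428 = 428
    Σ(broken) = 2105 kJ
  Bonds formed (products):
    C–H: 4 × 425 = 1700
    C=C: 1 × 593 = 593
    Σ(formed) = 2293 kJ
  ΔH_A = 2105 − 2293 = −188 kJ
Reaction B:
  Bonds broken (reactants):
    C–H: 4 × 425 = 1700
    C=C: 1 × 593 = 593
    F–F: 1 × 158 = 158
    Σ(broken) = 2451 kJ
  Bonds formed (products):
    C–C: 1 × 359 = 359
    C–F: 2 × 469 = 938
    C–H: 4 × 425 = 1700
    Σ(formed) = 2997 kJ
  ΔH_B = 2451 − 2997 = −546 kJ
ΔH_A − ΔH_B = +358 kJ, so reaction B has the more negative ΔH; |ΔH_A − ΔH_B| = 358 kJ.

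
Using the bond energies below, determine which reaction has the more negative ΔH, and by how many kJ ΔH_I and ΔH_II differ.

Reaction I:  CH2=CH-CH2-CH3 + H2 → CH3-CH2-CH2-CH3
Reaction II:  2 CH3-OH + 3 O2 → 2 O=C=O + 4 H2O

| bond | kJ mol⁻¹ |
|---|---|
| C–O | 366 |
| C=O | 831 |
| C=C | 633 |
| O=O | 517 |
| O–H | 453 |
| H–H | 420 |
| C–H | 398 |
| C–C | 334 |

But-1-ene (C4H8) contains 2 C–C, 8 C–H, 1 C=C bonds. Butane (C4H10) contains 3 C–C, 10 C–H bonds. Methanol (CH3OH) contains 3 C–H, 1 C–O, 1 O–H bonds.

Reaction II, by 1294 kJ

Reaction I:
  Bonds broken (reactants):
    C–C: 2 × 334 = 668
    C–H: 8 × 398 = 3184
    C=C: 1 × 633 = 633
    H–H: 1 × 420 = 420
    Σ(broken) = 4905 kJ
  Bonds formed (products):
    C–C: 3 × 334 = 1002
    C–H: 10 × 398 = 3980
    Σ(formed) = 4982 kJ
  ΔH_I = 4905 − 4982 = −77 kJ
Reaction II:
  Bonds broken (reactants):
    C–H: 6 × 398 = 2388
    C–O: 2 × 366 = 732
    O–H: 2 × 453 = 906
    O=O: 3 × 517 = 1551
    Σ(broken) = 5577 kJ
  Bonds formed (products):
    C=O: 4 × 831 = 3324
    O–H: 8 × 453 = 3624
    Σ(formed) = 6948 kJ
  ΔH_II = 5577 − 6948 = −1371 kJ
ΔH_I − ΔH_II = +1294 kJ, so reaction II has the more negative ΔH; |ΔH_I − ΔH_II| = 1294 kJ.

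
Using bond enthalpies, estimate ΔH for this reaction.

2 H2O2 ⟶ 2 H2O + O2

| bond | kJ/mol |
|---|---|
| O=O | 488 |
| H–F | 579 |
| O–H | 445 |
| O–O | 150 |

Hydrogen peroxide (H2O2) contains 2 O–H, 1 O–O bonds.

ΔH ≈ −188 kJ

Bonds broken (reactants):
  O–H: 4 × 445 = 1780
  O–O: 2 × 150 = 300
  Σ(broken) = 2080 kJ
Bonds formed (products):
  O–H: 4 × 445 = 1780
  O=O: 1 × 488 = 488
  Σ(formed) = 2268 kJ
ΔH = Σ(broken) − Σ(formed) = 2080 − 2268 = −188 kJ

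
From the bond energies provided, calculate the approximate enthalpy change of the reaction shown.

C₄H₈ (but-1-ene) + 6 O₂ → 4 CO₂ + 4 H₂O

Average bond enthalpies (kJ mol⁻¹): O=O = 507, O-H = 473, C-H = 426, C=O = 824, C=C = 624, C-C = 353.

Bonds broken (reactants):
  C-C: 2 × 353 = 706
  C-H: 8 × 426 = 3408
  C=C: 1 × 624 = 624
  O=O: 6 × 507 = 3042
  Σ(broken) = 7780 kJ
Bonds formed (products):
  C=O: 8 × 824 = 6592
  O-H: 8 × 473 = 3784
  Σ(formed) = 10376 kJ
ΔH = Σ(broken) − Σ(formed) = 7780 − 10376 = −2596 kJ

ΔH ≈ −2596 kJ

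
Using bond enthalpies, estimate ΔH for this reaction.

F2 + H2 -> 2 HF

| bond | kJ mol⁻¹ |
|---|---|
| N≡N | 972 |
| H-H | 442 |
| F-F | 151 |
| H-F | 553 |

ΔH ≈ −513 kJ

Bonds broken (reactants):
  F-F: 1 × 151 = 151
  H-H: 1 × 442 = 442
  Σ(broken) = 593 kJ
Bonds formed (products):
  H-F: 2 × 553 = 1106
  Σ(formed) = 1106 kJ
ΔH = Σ(broken) − Σ(formed) = 593 − 1106 = −513 kJ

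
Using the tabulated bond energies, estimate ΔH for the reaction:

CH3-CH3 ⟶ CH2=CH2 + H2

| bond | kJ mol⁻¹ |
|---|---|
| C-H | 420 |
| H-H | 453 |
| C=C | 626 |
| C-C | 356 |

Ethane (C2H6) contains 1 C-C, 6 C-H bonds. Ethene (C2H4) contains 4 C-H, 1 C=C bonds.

Bonds broken (reactants):
  C-C: 1 × 356 = 356
  C-H: 6 × 420 = 2520
  Σ(broken) = 2876 kJ
Bonds formed (products):
  C-H: 4 × 420 = 1680
  C=C: 1 × 626 = 626
  H-H: 1 × 453 = 453
  Σ(formed) = 2759 kJ
ΔH = Σ(broken) − Σ(formed) = 2876 − 2759 = +117 kJ

ΔH ≈ +117 kJ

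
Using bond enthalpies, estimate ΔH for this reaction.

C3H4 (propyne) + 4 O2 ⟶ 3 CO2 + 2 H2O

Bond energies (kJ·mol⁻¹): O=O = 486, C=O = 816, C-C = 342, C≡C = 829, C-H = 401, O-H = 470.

Bonds broken (reactants):
  C≡C: 1 × 829 = 829
  C-C: 1 × 342 = 342
  C-H: 4 × 401 = 1604
  O=O: 4 × 486 = 1944
  Σ(broken) = 4719 kJ
Bonds formed (products):
  C=O: 6 × 816 = 4896
  O-H: 4 × 470 = 1880
  Σ(formed) = 6776 kJ
ΔH = Σ(broken) − Σ(formed) = 4719 − 6776 = −2057 kJ

ΔH ≈ −2057 kJ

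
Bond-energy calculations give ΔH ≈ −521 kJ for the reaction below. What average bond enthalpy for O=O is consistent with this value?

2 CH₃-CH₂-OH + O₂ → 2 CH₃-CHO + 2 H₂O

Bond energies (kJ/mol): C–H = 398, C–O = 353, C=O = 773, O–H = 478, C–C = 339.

Let D be the O=O bond energy.
Σ(broken) = 2×339 + 10×398 + 2×353 + 2×478 + 1×D = 6320 + D
Σ(formed) = 2×339 + 8×398 + 2×773 + 4×478 = 7320
ΔH = Σ(broken) − Σ(formed) = (6320 + D) − (7320) = −1000 + D
Setting this equal to −521 kJ gives D = 479 kJ/mol.

D(O=O) ≈ 479 kJ/mol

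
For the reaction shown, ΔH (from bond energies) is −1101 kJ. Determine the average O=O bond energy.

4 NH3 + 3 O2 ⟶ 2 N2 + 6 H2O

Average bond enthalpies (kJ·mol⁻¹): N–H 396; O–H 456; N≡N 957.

Let D be the O=O bond energy.
Σ(broken) = 12×396 + 3×D = 4752 + 3D
Σ(formed) = 2×957 + 12×456 = 7386
ΔH = Σ(broken) − Σ(formed) = (4752 + 3D) − (7386) = −2634 + 3D
Setting this equal to −1101 kJ gives 3D = 1533, so D = 511 kJ/mol.

D(O=O) ≈ 511 kJ/mol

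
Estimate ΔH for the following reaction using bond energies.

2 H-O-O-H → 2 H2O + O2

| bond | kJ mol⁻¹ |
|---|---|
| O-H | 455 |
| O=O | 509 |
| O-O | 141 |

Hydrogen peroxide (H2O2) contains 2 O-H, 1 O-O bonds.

ΔH ≈ −227 kJ

Bonds broken (reactants):
  O-H: 4 × 455 = 1820
  O-O: 2 × 141 = 282
  Σ(broken) = 2102 kJ
Bonds formed (products):
  O-H: 4 × 455 = 1820
  O=O: 1 × 509 = 509
  Σ(formed) = 2329 kJ
ΔH = Σ(broken) − Σ(formed) = 2102 − 2329 = −227 kJ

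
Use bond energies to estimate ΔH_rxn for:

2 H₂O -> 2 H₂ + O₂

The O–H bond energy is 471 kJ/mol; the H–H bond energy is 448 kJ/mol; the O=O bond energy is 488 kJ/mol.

Bonds broken (reactants):
  O–H: 4 × 471 = 1884
  Σ(broken) = 1884 kJ
Bonds formed (products):
  H–H: 2 × 448 = 896
  O=O: 1 × 488 = 488
  Σ(formed) = 1384 kJ
ΔH = Σ(broken) − Σ(formed) = 1884 − 1384 = +500 kJ

ΔH ≈ +500 kJ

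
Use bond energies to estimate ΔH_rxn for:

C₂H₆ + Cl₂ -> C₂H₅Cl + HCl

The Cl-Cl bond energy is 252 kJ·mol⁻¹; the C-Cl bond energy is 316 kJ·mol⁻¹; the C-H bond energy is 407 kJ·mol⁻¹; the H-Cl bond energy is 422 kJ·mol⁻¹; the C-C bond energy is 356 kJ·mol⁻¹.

Bonds broken (reactants):
  C-C: 1 × 356 = 356
  C-H: 6 × 407 = 2442
  Cl-Cl: 1 × 252 = 252
  Σ(broken) = 3050 kJ
Bonds formed (products):
  C-C: 1 × 356 = 356
  C-Cl: 1 × 316 = 316
  C-H: 5 × 407 = 2035
  H-Cl: 1 × 422 = 422
  Σ(formed) = 3129 kJ
ΔH = Σ(broken) − Σ(formed) = 3050 − 3129 = −79 kJ

ΔH ≈ −79 kJ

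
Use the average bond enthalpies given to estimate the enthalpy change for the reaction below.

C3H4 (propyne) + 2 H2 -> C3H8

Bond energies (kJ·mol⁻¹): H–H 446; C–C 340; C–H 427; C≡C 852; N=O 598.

Bonds broken (reactants):
  C≡C: 1 × 852 = 852
  C–C: 1 × 340 = 340
  C–H: 4 × 427 = 1708
  H–H: 2 × 446 = 892
  Σ(broken) = 3792 kJ
Bonds formed (products):
  C–C: 2 × 340 = 680
  C–H: 8 × 427 = 3416
  Σ(formed) = 4096 kJ
ΔH = Σ(broken) − Σ(formed) = 3792 − 4096 = −304 kJ

ΔH ≈ −304 kJ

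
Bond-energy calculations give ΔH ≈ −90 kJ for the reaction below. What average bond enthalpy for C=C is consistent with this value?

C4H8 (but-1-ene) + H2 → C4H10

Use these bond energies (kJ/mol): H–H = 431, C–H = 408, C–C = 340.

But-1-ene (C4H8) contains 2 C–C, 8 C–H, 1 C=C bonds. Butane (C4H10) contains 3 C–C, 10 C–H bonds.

D(C=C) ≈ 635 kJ/mol

Let D be the C=C bond energy.
Σ(broken) = 2×340 + 8×408 + 1×D + 1×431 = 4375 + D
Σ(formed) = 3×340 + 10×408 = 5100
ΔH = Σ(broken) − Σ(formed) = (4375 + D) − (5100) = −725 + D
Setting this equal to −90 kJ gives D = 635 kJ/mol.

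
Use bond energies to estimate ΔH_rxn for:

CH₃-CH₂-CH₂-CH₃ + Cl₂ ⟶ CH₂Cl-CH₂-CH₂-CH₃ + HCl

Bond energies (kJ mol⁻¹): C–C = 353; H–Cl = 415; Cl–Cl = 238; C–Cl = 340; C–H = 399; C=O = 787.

ΔH ≈ −118 kJ

Bonds broken (reactants):
  C–C: 3 × 353 = 1059
  C–H: 10 × 399 = 3990
  Cl–Cl: 1 × 238 = 238
  Σ(broken) = 5287 kJ
Bonds formed (products):
  C–C: 3 × 353 = 1059
  C–Cl: 1 × 340 = 340
  C–H: 9 × 399 = 3591
  H–Cl: 1 × 415 = 415
  Σ(formed) = 5405 kJ
ΔH = Σ(broken) − Σ(formed) = 5287 − 5405 = −118 kJ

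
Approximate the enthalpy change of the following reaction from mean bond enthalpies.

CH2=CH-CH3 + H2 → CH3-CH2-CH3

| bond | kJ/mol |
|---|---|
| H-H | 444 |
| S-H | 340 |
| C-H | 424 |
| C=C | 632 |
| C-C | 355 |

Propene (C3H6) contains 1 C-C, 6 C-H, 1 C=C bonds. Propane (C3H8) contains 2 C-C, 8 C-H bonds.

Bonds broken (reactants):
  C-C: 1 × 355 = 355
  C-H: 6 × 424 = 2544
  C=C: 1 × 632 = 632
  H-H: 1 × 444 = 444
  Σ(broken) = 3975 kJ
Bonds formed (products):
  C-C: 2 × 355 = 710
  C-H: 8 × 424 = 3392
  Σ(formed) = 4102 kJ
ΔH = Σ(broken) − Σ(formed) = 3975 − 4102 = −127 kJ

ΔH ≈ −127 kJ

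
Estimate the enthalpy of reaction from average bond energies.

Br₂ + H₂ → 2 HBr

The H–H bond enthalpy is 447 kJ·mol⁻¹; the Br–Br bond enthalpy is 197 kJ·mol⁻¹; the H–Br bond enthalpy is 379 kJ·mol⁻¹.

ΔH ≈ −114 kJ

Bonds broken (reactants):
  Br–Br: 1 × 197 = 197
  H–H: 1 × 447 = 447
  Σ(broken) = 644 kJ
Bonds formed (products):
  H–Br: 2 × 379 = 758
  Σ(formed) = 758 kJ
ΔH = Σ(broken) − Σ(formed) = 644 − 758 = −114 kJ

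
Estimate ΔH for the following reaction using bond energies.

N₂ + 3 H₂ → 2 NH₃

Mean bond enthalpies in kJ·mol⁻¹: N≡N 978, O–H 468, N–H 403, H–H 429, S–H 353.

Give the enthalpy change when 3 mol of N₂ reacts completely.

Bonds broken (reactants):
  H–H: 3 × 429 = 1287
  N≡N: 1 × 978 = 978
  Σ(broken) = 2265 kJ
Bonds formed (products):
  N–H: 6 × 403 = 2418
  Σ(formed) = 2418 kJ
ΔH = Σ(broken) − Σ(formed) = 2265 − 2418 = −153 kJ
For 3× the reaction as written: 3 × (−153) = −459 kJ

ΔH = −459 kJ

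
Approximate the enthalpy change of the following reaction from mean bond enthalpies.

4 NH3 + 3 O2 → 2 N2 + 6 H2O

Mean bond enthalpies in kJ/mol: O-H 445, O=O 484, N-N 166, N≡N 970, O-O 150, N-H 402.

Bonds broken (reactants):
  N-H: 12 × 402 = 4824
  O=O: 3 × 484 = 1452
  Σ(broken) = 6276 kJ
Bonds formed (products):
  N≡N: 2 × 970 = 1940
  O-H: 12 × 445 = 5340
  Σ(formed) = 7280 kJ
ΔH = Σ(broken) − Σ(formed) = 6276 − 7280 = −1004 kJ

ΔH ≈ −1004 kJ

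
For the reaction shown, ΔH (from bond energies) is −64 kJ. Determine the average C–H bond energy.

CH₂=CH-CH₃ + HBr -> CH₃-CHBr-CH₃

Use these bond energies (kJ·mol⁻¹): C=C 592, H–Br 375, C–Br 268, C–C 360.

Let D be the C–H bond energy.
Σ(broken) = 1×360 + 6×D + 1×592 + 1×375 = 1327 + 6D
Σ(formed) = 1×268 + 2×360 + 7×D = 988 + 7D
ΔH = Σ(broken) − Σ(formed) = (1327 + 6D) − (988 + 7D) = +339 − D
Setting this equal to −64 kJ gives D = 403 kJ/mol.

D(C–H) ≈ 403 kJ/mol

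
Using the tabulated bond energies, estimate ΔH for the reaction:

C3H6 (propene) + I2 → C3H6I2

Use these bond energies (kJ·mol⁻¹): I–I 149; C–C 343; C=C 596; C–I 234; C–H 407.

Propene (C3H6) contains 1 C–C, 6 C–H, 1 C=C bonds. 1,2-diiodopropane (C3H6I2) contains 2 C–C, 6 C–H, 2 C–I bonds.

ΔH ≈ −66 kJ

Bonds broken (reactants):
  C–C: 1 × 343 = 343
  C–H: 6 × 407 = 2442
  C=C: 1 × 596 = 596
  I–I: 1 × 149 = 149
  Σ(broken) = 3530 kJ
Bonds formed (products):
  C–C: 2 × 343 = 686
  C–H: 6 × 407 = 2442
  C–I: 2 × 234 = 468
  Σ(formed) = 3596 kJ
ΔH = Σ(broken) − Σ(formed) = 3530 − 3596 = −66 kJ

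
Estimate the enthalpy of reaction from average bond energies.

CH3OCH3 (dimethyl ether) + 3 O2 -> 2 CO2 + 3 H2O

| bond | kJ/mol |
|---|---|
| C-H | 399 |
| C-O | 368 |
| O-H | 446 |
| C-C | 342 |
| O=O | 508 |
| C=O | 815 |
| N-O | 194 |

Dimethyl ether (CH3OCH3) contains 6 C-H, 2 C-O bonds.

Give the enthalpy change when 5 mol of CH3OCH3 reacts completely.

Bonds broken (reactants):
  C-H: 6 × 399 = 2394
  C-O: 2 × 368 = 736
  O=O: 3 × 508 = 1524
  Σ(broken) = 4654 kJ
Bonds formed (products):
  C=O: 4 × 815 = 3260
  O-H: 6 × 446 = 2676
  Σ(formed) = 5936 kJ
ΔH = Σ(broken) − Σ(formed) = 4654 − 5936 = −1282 kJ
For 5× the reaction as written: 5 × (−1282) = −6410 kJ

ΔH = −6410 kJ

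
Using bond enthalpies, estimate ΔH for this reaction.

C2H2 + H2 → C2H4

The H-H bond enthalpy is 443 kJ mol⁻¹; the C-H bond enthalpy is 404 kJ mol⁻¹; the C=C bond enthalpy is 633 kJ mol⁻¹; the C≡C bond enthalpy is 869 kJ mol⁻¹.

Bonds broken (reactants):
  C≡C: 1 × 869 = 869
  C-H: 2 × 404 = 808
  H-H: 1 × 443 = 443
  Σ(broken) = 2120 kJ
Bonds formed (products):
  C-H: 4 × 404 = 1616
  C=C: 1 × 633 = 633
  Σ(formed) = 2249 kJ
ΔH = Σ(broken) − Σ(formed) = 2120 − 2249 = −129 kJ

ΔH ≈ −129 kJ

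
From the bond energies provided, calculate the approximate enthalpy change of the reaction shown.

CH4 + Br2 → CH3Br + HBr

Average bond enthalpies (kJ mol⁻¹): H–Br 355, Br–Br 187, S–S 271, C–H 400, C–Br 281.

Bonds broken (reactants):
  Br–Br: 1 × 187 = 187
  C–H: 4 × 400 = 1600
  Σ(broken) = 1787 kJ
Bonds formed (products):
  C–Br: 1 × 281 = 281
  C–H: 3 × 400 = 1200
  H–Br: 1 × 355 = 355
  Σ(formed) = 1836 kJ
ΔH = Σ(broken) − Σ(formed) = 1787 − 1836 = −49 kJ

ΔH ≈ −49 kJ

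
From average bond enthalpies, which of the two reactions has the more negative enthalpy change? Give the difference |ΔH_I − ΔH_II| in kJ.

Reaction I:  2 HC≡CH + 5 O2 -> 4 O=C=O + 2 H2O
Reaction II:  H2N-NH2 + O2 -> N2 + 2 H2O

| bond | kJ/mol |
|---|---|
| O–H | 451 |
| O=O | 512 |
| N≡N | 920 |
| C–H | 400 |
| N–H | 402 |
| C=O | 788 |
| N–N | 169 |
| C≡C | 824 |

Reaction I:
  Bonds broken (reactants):
    C≡C: 2 × 824 = 1648
    C–H: 4 × 400 = 1600
    O=O: 5 × 512 = 2560
    Σ(broken) = 5808 kJ
  Bonds formed (products):
    C=O: 8 × 788 = 6304
    O–H: 4 × 451 = 1804
    Σ(formed) = 8108 kJ
  ΔH_I = 5808 − 8108 = −2300 kJ
Reaction II:
  Bonds broken (reactants):
    N–H: 4 × 402 = 1608
    N–N: 1 × 169 = 169
    O=O: 1 × 512 = 512
    Σ(broken) = 2289 kJ
  Bonds formed (products):
    N≡N: 1 × 920 = 920
    O–H: 4 × 451 = 1804
    Σ(formed) = 2724 kJ
  ΔH_II = 2289 − 2724 = −435 kJ
ΔH_I − ΔH_II = −1865 kJ, so reaction I has the more negative ΔH; |ΔH_I − ΔH_II| = 1865 kJ.

Reaction I, by 1865 kJ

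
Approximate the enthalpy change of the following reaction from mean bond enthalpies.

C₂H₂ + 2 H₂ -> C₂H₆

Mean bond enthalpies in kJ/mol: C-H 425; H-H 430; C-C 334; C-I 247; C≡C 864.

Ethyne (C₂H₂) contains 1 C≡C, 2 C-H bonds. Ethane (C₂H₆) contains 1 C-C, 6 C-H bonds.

Bonds broken (reactants):
  C≡C: 1 × 864 = 864
  C-H: 2 × 425 = 850
  H-H: 2 × 430 = 860
  Σ(broken) = 2574 kJ
Bonds formed (products):
  C-C: 1 × 334 = 334
  C-H: 6 × 425 = 2550
  Σ(formed) = 2884 kJ
ΔH = Σ(broken) − Σ(formed) = 2574 − 2884 = −310 kJ

ΔH ≈ −310 kJ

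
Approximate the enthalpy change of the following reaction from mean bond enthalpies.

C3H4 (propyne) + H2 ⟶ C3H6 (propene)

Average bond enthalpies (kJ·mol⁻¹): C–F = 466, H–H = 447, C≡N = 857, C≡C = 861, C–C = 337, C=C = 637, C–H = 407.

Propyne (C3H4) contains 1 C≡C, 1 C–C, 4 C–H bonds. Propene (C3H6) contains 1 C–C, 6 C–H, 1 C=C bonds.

ΔH ≈ −143 kJ

Bonds broken (reactants):
  C≡C: 1 × 861 = 861
  C–C: 1 × 337 = 337
  C–H: 4 × 407 = 1628
  H–H: 1 × 447 = 447
  Σ(broken) = 3273 kJ
Bonds formed (products):
  C–C: 1 × 337 = 337
  C–H: 6 × 407 = 2442
  C=C: 1 × 637 = 637
  Σ(formed) = 3416 kJ
ΔH = Σ(broken) − Σ(formed) = 3273 − 3416 = −143 kJ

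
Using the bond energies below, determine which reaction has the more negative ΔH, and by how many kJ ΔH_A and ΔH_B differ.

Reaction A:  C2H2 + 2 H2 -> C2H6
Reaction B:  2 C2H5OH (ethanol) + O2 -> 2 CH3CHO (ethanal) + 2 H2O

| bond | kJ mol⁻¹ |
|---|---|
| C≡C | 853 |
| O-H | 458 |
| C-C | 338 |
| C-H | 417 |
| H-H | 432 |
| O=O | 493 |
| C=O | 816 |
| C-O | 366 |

Reaction A:
  Bonds broken (reactants):
    C≡C: 1 × 853 = 853
    C-H: 2 × 417 = 834
    H-H: 2 × 432 = 864
    Σ(broken) = 2551 kJ
  Bonds formed (products):
    C-C: 1 × 338 = 338
    C-H: 6 × 417 = 2502
    Σ(formed) = 2840 kJ
  ΔH_A = 2551 − 2840 = −289 kJ
Reaction B:
  Bonds broken (reactants):
    C-C: 2 × 338 = 676
    C-H: 10 × 417 = 4170
    C-O: 2 × 366 = 732
    O-H: 2 × 458 = 916
    O=O: 1 × 493 = 493
    Σ(broken) = 6987 kJ
  Bonds formed (products):
    C-C: 2 × 338 = 676
    C-H: 8 × 417 = 3336
    C=O: 2 × 816 = 1632
    O-H: 4 × 458 = 1832
    Σ(formed) = 7476 kJ
  ΔH_B = 6987 − 7476 = −489 kJ
ΔH_A − ΔH_B = +200 kJ, so reaction B has the more negative ΔH; |ΔH_A − ΔH_B| = 200 kJ.

Reaction B, by 200 kJ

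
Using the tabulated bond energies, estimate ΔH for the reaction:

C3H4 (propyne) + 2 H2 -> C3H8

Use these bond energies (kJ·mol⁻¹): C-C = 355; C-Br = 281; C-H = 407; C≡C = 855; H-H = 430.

Bonds broken (reactants):
  C≡C: 1 × 855 = 855
  C-C: 1 × 355 = 355
  C-H: 4 × 407 = 1628
  H-H: 2 × 430 = 860
  Σ(broken) = 3698 kJ
Bonds formed (products):
  C-C: 2 × 355 = 710
  C-H: 8 × 407 = 3256
  Σ(formed) = 3966 kJ
ΔH = Σ(broken) − Σ(formed) = 3698 − 3966 = −268 kJ

ΔH ≈ −268 kJ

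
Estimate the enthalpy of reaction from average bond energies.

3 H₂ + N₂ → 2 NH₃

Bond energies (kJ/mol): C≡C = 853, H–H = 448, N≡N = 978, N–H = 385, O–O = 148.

ΔH ≈ +12 kJ

Bonds broken (reactants):
  H–H: 3 × 448 = 1344
  N≡N: 1 × 978 = 978
  Σ(broken) = 2322 kJ
Bonds formed (products):
  N–H: 6 × 385 = 2310
  Σ(formed) = 2310 kJ
ΔH = Σ(broken) − Σ(formed) = 2322 − 2310 = +12 kJ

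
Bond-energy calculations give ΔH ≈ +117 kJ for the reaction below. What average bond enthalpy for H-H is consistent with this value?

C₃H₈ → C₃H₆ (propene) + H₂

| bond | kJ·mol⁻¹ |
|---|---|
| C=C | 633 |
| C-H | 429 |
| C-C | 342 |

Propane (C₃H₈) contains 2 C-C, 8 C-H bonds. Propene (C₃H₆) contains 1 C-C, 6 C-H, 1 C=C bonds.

Let D be the H-H bond energy.
Σ(broken) = 2×342 + 8×429 = 4116
Σ(formed) = 1×342 + 6×429 + 1×633 + 1×D = 3549 + D
ΔH = Σ(broken) − Σ(formed) = (4116) − (3549 + D) = +567 − D
Setting this equal to +117 kJ gives D = 450 kJ/mol.

D(H-H) ≈ 450 kJ/mol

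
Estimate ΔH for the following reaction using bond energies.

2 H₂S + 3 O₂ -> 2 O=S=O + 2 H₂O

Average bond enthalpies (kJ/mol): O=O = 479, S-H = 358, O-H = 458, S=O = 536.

Bonds broken (reactants):
  O=O: 3 × 479 = 1437
  S-H: 4 × 358 = 1432
  Σ(broken) = 2869 kJ
Bonds formed (products):
  O-H: 4 × 458 = 1832
  S=O: 4 × 536 = 2144
  Σ(formed) = 3976 kJ
ΔH = Σ(broken) − Σ(formed) = 2869 − 3976 = −1107 kJ

ΔH ≈ −1107 kJ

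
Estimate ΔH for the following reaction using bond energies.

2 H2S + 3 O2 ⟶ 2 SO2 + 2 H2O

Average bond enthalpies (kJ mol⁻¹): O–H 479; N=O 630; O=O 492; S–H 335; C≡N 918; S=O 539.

Bonds broken (reactants):
  O=O: 3 × 492 = 1476
  S–H: 4 × 335 = 1340
  Σ(broken) = 2816 kJ
Bonds formed (products):
  O–H: 4 × 479 = 1916
  S=O: 4 × 539 = 2156
  Σ(formed) = 4072 kJ
ΔH = Σ(broken) − Σ(formed) = 2816 − 4072 = −1256 kJ

ΔH ≈ −1256 kJ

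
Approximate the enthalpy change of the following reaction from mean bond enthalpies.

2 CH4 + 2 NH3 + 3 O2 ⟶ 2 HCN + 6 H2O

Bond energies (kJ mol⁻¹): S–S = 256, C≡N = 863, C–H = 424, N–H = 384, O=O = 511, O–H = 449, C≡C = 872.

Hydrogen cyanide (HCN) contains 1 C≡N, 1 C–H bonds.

ΔH ≈ −733 kJ

Bonds broken (reactants):
  C–H: 8 × 424 = 3392
  N–H: 6 × 384 = 2304
  O=O: 3 × 511 = 1533
  Σ(broken) = 7229 kJ
Bonds formed (products):
  C≡N: 2 × 863 = 1726
  C–H: 2 × 424 = 848
  O–H: 12 × 449 = 5388
  Σ(formed) = 7962 kJ
ΔH = Σ(broken) − Σ(formed) = 7229 − 7962 = −733 kJ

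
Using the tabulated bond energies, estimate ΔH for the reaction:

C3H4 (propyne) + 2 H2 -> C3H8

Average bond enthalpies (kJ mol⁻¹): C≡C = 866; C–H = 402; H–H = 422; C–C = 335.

ΔH ≈ −233 kJ

Bonds broken (reactants):
  C≡C: 1 × 866 = 866
  C–C: 1 × 335 = 335
  C–H: 4 × 402 = 1608
  H–H: 2 × 422 = 844
  Σ(broken) = 3653 kJ
Bonds formed (products):
  C–C: 2 × 335 = 670
  C–H: 8 × 402 = 3216
  Σ(formed) = 3886 kJ
ΔH = Σ(broken) − Σ(formed) = 3653 − 3886 = −233 kJ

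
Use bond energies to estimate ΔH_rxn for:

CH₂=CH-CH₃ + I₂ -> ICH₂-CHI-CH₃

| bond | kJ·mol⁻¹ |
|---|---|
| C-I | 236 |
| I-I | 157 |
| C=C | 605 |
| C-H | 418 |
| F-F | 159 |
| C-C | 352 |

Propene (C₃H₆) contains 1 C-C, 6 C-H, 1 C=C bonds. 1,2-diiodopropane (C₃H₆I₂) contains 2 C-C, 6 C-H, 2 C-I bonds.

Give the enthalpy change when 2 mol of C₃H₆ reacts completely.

ΔH = −124 kJ

Bonds broken (reactants):
  C-C: 1 × 352 = 352
  C-H: 6 × 418 = 2508
  C=C: 1 × 605 = 605
  I-I: 1 × 157 = 157
  Σ(broken) = 3622 kJ
Bonds formed (products):
  C-C: 2 × 352 = 704
  C-H: 6 × 418 = 2508
  C-I: 2 × 236 = 472
  Σ(formed) = 3684 kJ
ΔH = Σ(broken) − Σ(formed) = 3622 − 3684 = −62 kJ
For 2× the reaction as written: 2 × (−62) = −124 kJ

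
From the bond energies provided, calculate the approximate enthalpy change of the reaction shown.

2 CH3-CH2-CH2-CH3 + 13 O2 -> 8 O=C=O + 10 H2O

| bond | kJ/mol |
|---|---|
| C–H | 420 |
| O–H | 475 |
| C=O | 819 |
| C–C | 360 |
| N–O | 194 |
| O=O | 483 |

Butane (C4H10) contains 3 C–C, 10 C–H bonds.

Bonds broken (reactants):
  C–C: 6 × 360 = 2160
  C–H: 20 × 420 = 8400
  O=O: 13 × 483 = 6279
  Σ(broken) = 16839 kJ
Bonds formed (products):
  C=O: 16 × 819 = 13104
  O–H: 20 × 475 = 9500
  Σ(formed) = 22604 kJ
ΔH = Σ(broken) − Σ(formed) = 16839 − 22604 = −5765 kJ

ΔH ≈ −5765 kJ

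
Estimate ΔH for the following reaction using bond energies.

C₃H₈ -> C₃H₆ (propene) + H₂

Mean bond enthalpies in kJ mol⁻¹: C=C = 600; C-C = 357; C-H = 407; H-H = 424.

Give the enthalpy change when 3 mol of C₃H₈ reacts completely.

Bonds broken (reactants):
  C-C: 2 × 357 = 714
  C-H: 8 × 407 = 3256
  Σ(broken) = 3970 kJ
Bonds formed (products):
  C-C: 1 × 357 = 357
  C-H: 6 × 407 = 2442
  C=C: 1 × 600 = 600
  H-H: 1 × 424 = 424
  Σ(formed) = 3823 kJ
ΔH = Σ(broken) − Σ(formed) = 3970 − 3823 = +147 kJ
For 3× the reaction as written: 3 × (+147) = +441 kJ

ΔH = +441 kJ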